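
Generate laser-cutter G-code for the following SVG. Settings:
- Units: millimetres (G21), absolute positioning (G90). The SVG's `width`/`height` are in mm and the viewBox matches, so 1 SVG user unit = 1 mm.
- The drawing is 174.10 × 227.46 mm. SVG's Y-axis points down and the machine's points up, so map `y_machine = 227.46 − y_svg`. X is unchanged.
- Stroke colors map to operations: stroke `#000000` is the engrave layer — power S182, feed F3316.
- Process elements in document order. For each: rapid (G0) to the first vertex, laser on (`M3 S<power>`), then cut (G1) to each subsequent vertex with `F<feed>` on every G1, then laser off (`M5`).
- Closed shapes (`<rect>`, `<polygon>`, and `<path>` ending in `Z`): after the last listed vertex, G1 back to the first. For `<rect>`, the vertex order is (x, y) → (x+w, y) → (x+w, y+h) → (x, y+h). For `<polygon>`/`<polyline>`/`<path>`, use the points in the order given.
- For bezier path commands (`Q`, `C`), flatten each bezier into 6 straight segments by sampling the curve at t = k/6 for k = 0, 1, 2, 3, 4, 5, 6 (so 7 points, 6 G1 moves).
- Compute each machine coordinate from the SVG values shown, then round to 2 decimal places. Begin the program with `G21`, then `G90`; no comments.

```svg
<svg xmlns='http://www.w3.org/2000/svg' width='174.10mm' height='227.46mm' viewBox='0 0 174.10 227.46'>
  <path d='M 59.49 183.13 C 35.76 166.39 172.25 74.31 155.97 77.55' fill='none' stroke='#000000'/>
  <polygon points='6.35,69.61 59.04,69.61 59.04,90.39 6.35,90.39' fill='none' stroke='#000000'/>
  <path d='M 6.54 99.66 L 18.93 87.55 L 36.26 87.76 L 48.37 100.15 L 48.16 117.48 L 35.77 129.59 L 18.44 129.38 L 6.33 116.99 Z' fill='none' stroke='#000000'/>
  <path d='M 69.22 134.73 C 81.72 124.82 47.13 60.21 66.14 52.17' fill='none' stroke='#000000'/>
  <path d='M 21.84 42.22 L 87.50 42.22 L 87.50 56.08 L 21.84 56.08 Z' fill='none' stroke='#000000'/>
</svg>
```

G21
G90
G0 X59.49 Y44.33
M3 S182
G1 X59.53 Y58.19 F3316
G1 X77.57 Y79.86 F3316
G1 X104.94 Y104.61 F3316
G1 X132.92 Y127.70 F3316
G1 X152.83 Y144.38 F3316
G1 X155.97 Y149.91 F3316
M5
G0 X6.35 Y157.85
M3 S182
G1 X59.04 Y157.85 F3316
G1 X59.04 Y137.07 F3316
G1 X6.35 Y137.07 F3316
G1 X6.35 Y157.85 F3316
M5
G0 X6.54 Y127.80
M3 S182
G1 X18.93 Y139.91 F3316
G1 X36.26 Y139.70 F3316
G1 X48.37 Y127.31 F3316
G1 X48.16 Y109.98 F3316
G1 X35.77 Y97.87 F3316
G1 X18.44 Y98.08 F3316
G1 X6.33 Y110.47 F3316
G1 X6.54 Y127.80 F3316
M5
G0 X69.22 Y92.73
M3 S182
G1 X72.01 Y101.73 F3316
G1 X69.75 Y116.75 F3316
G1 X65.24 Y134.71 F3316
G1 X61.27 Y152.51 F3316
G1 X60.64 Y167.07 F3316
G1 X66.14 Y175.29 F3316
M5
G0 X21.84 Y185.24
M3 S182
G1 X87.50 Y185.24 F3316
G1 X87.50 Y171.38 F3316
G1 X21.84 Y171.38 F3316
G1 X21.84 Y185.24 F3316
M5

viewBox `0 0 174.10 227.46` with mm width/height → 1 unit = 1 mm. Flip: y_m = 227.46 − y_svg.

**Shape 1** — `<path>` cubic bezier, stroke `#000000` → engrave (S182, F3316). Control points (SVG): P0=(59.49,183.13), P1=(35.76,166.39), P2=(172.25,74.31), P3=(155.97,77.55); sampled at t=k/6. Machine vertices: (59.49,44.33) → (59.53,58.19) → (77.57,79.86) → (104.94,104.61) → (132.92,127.70) → (152.83,144.38) → (155.97,149.91). Open path.

**Shape 2** — `<polygon>` rectangle, stroke `#000000` → engrave (S182, F3316). Machine vertices: (6.35,157.85) → (59.04,157.85) → (59.04,137.07) → (6.35,137.07) → (6.35,157.85). Closed: final G1 returns to the first vertex.

**Shape 3** — `<path>` regular polygon, stroke `#000000` → engrave (S182, F3316). Machine vertices: (6.54,127.80) → (18.93,139.91) → (36.26,139.70) → (48.37,127.31) → (48.16,109.98) → (35.77,97.87) → (18.44,98.08) → (6.33,110.47) → (6.54,127.80). Closed: final G1 returns to the first vertex.

**Shape 4** — `<path>` cubic bezier, stroke `#000000` → engrave (S182, F3316). Control points (SVG): P0=(69.22,134.73), P1=(81.72,124.82), P2=(47.13,60.21), P3=(66.14,52.17); sampled at t=k/6. Machine vertices: (69.22,92.73) → (72.01,101.73) → (69.75,116.75) → (65.24,134.71) → (61.27,152.51) → (60.64,167.07) → (66.14,175.29). Open path.

**Shape 5** — `<path>` rectangle, stroke `#000000` → engrave (S182, F3316). Machine vertices: (21.84,185.24) → (87.50,185.24) → (87.50,171.38) → (21.84,171.38) → (21.84,185.24). Closed: final G1 returns to the first vertex.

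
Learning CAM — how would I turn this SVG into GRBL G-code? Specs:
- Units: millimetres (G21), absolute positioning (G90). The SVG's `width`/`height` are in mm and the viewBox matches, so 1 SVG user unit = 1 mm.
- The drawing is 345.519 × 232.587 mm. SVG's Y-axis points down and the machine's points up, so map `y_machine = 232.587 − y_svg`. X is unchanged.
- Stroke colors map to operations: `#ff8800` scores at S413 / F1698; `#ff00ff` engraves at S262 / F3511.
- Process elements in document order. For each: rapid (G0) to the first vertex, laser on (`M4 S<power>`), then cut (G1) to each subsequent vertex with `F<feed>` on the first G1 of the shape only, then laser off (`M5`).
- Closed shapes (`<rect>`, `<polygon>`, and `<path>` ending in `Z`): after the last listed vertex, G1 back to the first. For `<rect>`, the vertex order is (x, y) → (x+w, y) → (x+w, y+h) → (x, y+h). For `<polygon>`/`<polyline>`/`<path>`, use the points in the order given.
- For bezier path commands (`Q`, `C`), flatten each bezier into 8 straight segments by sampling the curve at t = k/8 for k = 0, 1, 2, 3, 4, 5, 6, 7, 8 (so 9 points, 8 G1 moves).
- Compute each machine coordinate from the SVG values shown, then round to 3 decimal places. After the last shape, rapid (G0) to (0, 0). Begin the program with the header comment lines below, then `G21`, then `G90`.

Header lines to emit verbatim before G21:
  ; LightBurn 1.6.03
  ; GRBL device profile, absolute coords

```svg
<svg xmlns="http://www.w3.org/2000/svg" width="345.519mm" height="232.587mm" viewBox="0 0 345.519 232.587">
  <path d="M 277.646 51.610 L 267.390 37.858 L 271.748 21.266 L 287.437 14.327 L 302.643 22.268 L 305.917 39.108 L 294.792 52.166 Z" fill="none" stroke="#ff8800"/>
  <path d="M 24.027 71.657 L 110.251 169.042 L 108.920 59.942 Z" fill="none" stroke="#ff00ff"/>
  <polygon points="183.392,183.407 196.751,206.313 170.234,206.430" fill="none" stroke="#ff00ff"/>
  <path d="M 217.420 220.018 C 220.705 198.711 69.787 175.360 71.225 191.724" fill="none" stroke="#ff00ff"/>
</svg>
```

Since the viewBox matches the mm dimensions, user units are millimetres directly. The only transform is the Y-flip y_m = 232.587 − y_svg.

Shape 1 is a regular polygon drawn with `<path>`. Its stroke #ff8800 means score at S413, F1698. After flipping Y the toolpath is (277.646,180.977) → (267.390,194.729) → (271.748,211.321) → (287.437,218.260) → (302.643,210.319) → (305.917,193.479) → (294.792,180.421) → (277.646,180.977), returning to the start.

Shape 2 is a closed polygon drawn with `<path>`. Its stroke #ff00ff means engrave at S262, F3511. After flipping Y the toolpath is (24.027,160.930) → (110.251,63.545) → (108.920,172.645) → (24.027,160.930), returning to the start.

Shape 3 is a regular polygon drawn with `<polygon>`. Its stroke #ff00ff means engrave at S262, F3511. After flipping Y the toolpath is (183.392,49.180) → (196.751,26.274) → (170.234,26.157) → (183.392,49.180), returning to the start.

Shape 4 is a cubic bezier drawn with `<path>`. Its stroke #ff00ff means engrave at S262, F3511. After flipping Y the toolpath is (217.420,12.569) → (212.022,20.573) → (195.761,28.280) → (172.227,35.200) → (145.015,40.843) → (117.716,44.720) → (93.923,46.342) → (77.229,45.219) → (71.225,40.863).

; LightBurn 1.6.03
; GRBL device profile, absolute coords
G21
G90
G0 X277.646 Y180.977
M4 S413
G1 X267.390 Y194.729 F1698
G1 X271.748 Y211.321
G1 X287.437 Y218.260
G1 X302.643 Y210.319
G1 X305.917 Y193.479
G1 X294.792 Y180.421
G1 X277.646 Y180.977
M5
G0 X24.027 Y160.930
M4 S262
G1 X110.251 Y63.545 F3511
G1 X108.920 Y172.645
G1 X24.027 Y160.930
M5
G0 X183.392 Y49.180
M4 S262
G1 X196.751 Y26.274 F3511
G1 X170.234 Y26.157
G1 X183.392 Y49.180
M5
G0 X217.420 Y12.569
M4 S262
G1 X212.022 Y20.573 F3511
G1 X195.761 Y28.280
G1 X172.227 Y35.200
G1 X145.015 Y40.843
G1 X117.716 Y44.720
G1 X93.923 Y46.342
G1 X77.229 Y45.219
G1 X71.225 Y40.863
M5
G0 X0.000 Y0.000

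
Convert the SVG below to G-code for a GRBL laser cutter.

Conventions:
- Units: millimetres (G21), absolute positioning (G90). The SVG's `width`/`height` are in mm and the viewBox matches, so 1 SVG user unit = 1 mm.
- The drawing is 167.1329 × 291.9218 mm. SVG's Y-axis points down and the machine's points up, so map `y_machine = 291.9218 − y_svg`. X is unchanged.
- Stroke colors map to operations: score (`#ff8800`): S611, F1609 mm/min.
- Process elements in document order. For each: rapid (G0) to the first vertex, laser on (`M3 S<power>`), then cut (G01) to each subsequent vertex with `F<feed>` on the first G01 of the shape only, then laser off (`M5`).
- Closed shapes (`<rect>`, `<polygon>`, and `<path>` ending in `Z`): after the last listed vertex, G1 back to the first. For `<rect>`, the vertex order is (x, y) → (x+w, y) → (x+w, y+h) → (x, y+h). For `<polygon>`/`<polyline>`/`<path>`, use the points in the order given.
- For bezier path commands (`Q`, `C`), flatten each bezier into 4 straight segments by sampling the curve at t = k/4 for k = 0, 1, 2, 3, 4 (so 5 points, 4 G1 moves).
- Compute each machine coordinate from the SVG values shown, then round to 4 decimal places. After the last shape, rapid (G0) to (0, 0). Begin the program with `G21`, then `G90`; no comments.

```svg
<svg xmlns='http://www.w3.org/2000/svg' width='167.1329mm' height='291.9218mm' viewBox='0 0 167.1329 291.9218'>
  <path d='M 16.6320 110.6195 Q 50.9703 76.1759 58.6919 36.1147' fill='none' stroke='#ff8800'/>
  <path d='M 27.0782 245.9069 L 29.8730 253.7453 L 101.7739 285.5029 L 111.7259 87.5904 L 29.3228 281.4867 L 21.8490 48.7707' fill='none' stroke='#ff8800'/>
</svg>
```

G21
G90
G0 X16.6320 Y181.3023
M3 S611
G01 X32.1376 Y198.8752 F1609
G01 X44.3161 Y217.1503
G01 X53.1676 Y236.1276
G01 X58.6919 Y255.8071
M5
G0 X27.0782 Y46.0149
M3 S611
G01 X29.8730 Y38.1765 F1609
G01 X101.7739 Y6.4189
G01 X111.7259 Y204.3314
G01 X29.3228 Y10.4351
G01 X21.8490 Y243.1511
M5
G0 X0.0000 Y0.0000

1 u = 1 mm; y_m = 291.9218 − y.

[1] `<path>` quadratic bezier, #ff8800→score S611 F1609: (16.6320,181.3023) → (32.1376,198.8752) → (44.3161,217.1503) → (53.1676,236.1276) → (58.6919,255.8071)

[2] `<path>` open polyline, #ff8800→score S611 F1609: (27.0782,46.0149) → (29.8730,38.1765) → (101.7739,6.4189) → (111.7259,204.3314) → (29.3228,10.4351) → (21.8490,243.1511)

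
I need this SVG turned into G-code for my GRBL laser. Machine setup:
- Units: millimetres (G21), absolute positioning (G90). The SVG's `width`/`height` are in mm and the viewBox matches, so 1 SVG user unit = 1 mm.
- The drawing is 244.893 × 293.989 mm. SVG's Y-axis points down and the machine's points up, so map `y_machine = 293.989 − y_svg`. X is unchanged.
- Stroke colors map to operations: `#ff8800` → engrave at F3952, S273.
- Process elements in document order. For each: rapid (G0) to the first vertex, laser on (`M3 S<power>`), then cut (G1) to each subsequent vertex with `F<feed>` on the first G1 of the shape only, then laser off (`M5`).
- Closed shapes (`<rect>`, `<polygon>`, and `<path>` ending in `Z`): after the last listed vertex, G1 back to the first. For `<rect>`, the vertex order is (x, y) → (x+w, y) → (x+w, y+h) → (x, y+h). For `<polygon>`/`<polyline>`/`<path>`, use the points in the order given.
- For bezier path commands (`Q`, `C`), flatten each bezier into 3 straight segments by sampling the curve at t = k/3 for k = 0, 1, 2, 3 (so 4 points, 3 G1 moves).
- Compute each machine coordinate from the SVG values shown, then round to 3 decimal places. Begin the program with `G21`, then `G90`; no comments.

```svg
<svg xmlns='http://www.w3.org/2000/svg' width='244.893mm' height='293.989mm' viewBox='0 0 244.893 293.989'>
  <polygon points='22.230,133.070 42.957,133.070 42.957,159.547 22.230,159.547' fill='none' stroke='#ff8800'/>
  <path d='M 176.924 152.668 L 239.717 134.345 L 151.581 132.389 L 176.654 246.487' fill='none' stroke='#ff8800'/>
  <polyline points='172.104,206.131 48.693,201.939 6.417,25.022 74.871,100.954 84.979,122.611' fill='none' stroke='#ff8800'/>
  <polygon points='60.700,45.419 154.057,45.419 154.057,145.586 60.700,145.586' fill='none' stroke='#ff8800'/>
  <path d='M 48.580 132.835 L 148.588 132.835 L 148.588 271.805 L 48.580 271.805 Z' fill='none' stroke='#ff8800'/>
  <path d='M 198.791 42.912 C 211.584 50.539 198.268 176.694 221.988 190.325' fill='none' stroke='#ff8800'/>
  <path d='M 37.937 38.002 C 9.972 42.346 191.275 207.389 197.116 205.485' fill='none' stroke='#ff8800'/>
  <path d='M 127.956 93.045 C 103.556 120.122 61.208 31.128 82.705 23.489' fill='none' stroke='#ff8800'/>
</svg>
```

G21
G90
G0 X22.230 Y160.919
M3 S273
G1 X42.957 Y160.919 F3952
G1 X42.957 Y134.442
G1 X22.230 Y134.442
G1 X22.230 Y160.919
M5
G0 X176.924 Y141.321
M3 S273
G1 X239.717 Y159.644 F3952
G1 X151.581 Y161.600
G1 X176.654 Y47.502
M5
G0 X172.104 Y87.858
M3 S273
G1 X48.693 Y92.050 F3952
G1 X6.417 Y268.967
G1 X74.871 Y193.035
G1 X84.979 Y171.378
M5
G0 X60.700 Y248.570
M3 S273
G1 X154.057 Y248.570 F3952
G1 X154.057 Y148.403
G1 X60.700 Y148.403
G1 X60.700 Y248.570
M5
G0 X48.580 Y161.154
M3 S273
G1 X148.588 Y161.154 F3952
G1 X148.588 Y22.184
G1 X48.580 Y22.184
G1 X48.580 Y161.154
M5
G0 X198.791 Y251.077
M3 S273
G1 X205.220 Y212.498 F3952
G1 X208.275 Y146.246
G1 X221.988 Y103.664
M5
G0 X37.937 Y255.987
M3 S273
G1 X65.479 Y210.212 F3952
G1 X147.037 Y130.114
G1 X197.116 Y88.504
M5
G0 X127.956 Y200.944
M3 S273
G1 X100.603 Y205.245 F3952
G1 X79.460 Y243.055
G1 X82.705 Y270.500
M5

viewBox `0 0 244.893 293.989` with mm width/height → 1 unit = 1 mm. Flip: y_m = 293.989 − y_svg.

**Shape 1** — `<polygon>` rectangle, stroke `#ff8800` → engrave (S273, F3952). Machine vertices: (22.230,160.919) → (42.957,160.919) → (42.957,134.442) → (22.230,134.442) → (22.230,160.919). Closed: final G1 returns to the first vertex.

**Shape 2** — `<path>` open polyline, stroke `#ff8800` → engrave (S273, F3952). Machine vertices: (176.924,141.321) → (239.717,159.644) → (151.581,161.600) → (176.654,47.502). Open path.

**Shape 3** — `<polyline>` open polyline, stroke `#ff8800` → engrave (S273, F3952). Machine vertices: (172.104,87.858) → (48.693,92.050) → (6.417,268.967) → (74.871,193.035) → (84.979,171.378). Open path.

**Shape 4** — `<polygon>` rectangle, stroke `#ff8800` → engrave (S273, F3952). Machine vertices: (60.700,248.570) → (154.057,248.570) → (154.057,148.403) → (60.700,148.403) → (60.700,248.570). Closed: final G1 returns to the first vertex.

**Shape 5** — `<path>` rectangle, stroke `#ff8800` → engrave (S273, F3952). Machine vertices: (48.580,161.154) → (148.588,161.154) → (148.588,22.184) → (48.580,22.184) → (48.580,161.154). Closed: final G1 returns to the first vertex.

**Shape 6** — `<path>` cubic bezier, stroke `#ff8800` → engrave (S273, F3952). Control points (SVG): P0=(198.791,42.912), P1=(211.584,50.539), P2=(198.268,176.694), P3=(221.988,190.325); sampled at t=k/3. Machine vertices: (198.791,251.077) → (205.220,212.498) → (208.275,146.246) → (221.988,103.664). Open path.

**Shape 7** — `<path>` cubic bezier, stroke `#ff8800` → engrave (S273, F3952). Control points (SVG): P0=(37.937,38.002), P1=(9.972,42.346), P2=(191.275,207.389), P3=(197.116,205.485); sampled at t=k/3. Machine vertices: (37.937,255.987) → (65.479,210.212) → (147.037,130.114) → (197.116,88.504). Open path.

**Shape 8** — `<path>` cubic bezier, stroke `#ff8800` → engrave (S273, F3952). Control points (SVG): P0=(127.956,93.045), P1=(103.556,120.122), P2=(61.208,31.128), P3=(82.705,23.489); sampled at t=k/3. Machine vertices: (127.956,200.944) → (100.603,205.245) → (79.460,243.055) → (82.705,270.500). Open path.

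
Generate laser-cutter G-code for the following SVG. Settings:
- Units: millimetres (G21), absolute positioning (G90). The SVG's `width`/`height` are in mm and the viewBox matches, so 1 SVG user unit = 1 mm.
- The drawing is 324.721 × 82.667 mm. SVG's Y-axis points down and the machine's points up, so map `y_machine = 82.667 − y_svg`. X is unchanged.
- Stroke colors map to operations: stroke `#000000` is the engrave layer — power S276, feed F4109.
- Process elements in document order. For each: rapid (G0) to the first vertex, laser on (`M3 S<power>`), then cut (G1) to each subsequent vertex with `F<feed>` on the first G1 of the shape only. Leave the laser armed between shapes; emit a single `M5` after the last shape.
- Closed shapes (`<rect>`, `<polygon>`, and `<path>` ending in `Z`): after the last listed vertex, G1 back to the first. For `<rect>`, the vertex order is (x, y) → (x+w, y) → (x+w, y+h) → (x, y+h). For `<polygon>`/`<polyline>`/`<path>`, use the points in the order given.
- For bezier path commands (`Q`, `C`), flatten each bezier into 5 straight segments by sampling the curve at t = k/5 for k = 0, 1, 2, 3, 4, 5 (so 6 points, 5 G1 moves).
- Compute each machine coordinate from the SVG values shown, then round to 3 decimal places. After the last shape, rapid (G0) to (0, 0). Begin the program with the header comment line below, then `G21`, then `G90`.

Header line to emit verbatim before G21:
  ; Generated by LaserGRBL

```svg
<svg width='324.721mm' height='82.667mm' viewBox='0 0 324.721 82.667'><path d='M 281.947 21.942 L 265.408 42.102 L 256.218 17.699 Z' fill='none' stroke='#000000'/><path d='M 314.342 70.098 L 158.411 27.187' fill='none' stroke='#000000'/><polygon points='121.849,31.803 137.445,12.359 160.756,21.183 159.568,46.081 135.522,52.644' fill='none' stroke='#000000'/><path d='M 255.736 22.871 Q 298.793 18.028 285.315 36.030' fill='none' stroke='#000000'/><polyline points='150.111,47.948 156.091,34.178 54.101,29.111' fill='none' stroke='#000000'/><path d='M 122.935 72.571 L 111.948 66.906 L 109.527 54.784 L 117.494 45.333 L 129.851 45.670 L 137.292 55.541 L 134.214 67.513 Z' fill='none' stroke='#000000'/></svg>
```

; Generated by LaserGRBL
G21
G90
G0 X281.947 Y60.725
M3 S276
G1 X265.408 Y40.565 F4109
G1 X256.218 Y64.968
G1 X281.947 Y60.725
G0 X314.342 Y12.569
M3 S276
G1 X158.411 Y55.480 F4109
G0 X121.849 Y50.864
M3 S276
G1 X137.445 Y70.308 F4109
G1 X160.756 Y61.484
G1 X159.568 Y36.586
G1 X135.522 Y30.023
G1 X121.849 Y50.864
G0 X255.736 Y59.796
M3 S276
G1 X270.697 Y60.819 F4109
G1 X281.136 Y60.015
G1 X287.052 Y57.383
G1 X288.445 Y52.924
G1 X285.315 Y46.637
G0 X150.111 Y34.719
M3 S276
G1 X156.091 Y48.489 F4109
G1 X54.101 Y53.556
G0 X122.935 Y10.096
M3 S276
G1 X111.948 Y15.761 F4109
G1 X109.527 Y27.883
G1 X117.494 Y37.334
G1 X129.851 Y36.997
G1 X137.292 Y27.126
G1 X134.214 Y15.154
G1 X122.935 Y10.096
M5
G0 X0.000 Y0.000

viewBox `0 0 324.721 82.667` with mm width/height → 1 unit = 1 mm. Flip: y_m = 82.667 − y_svg.

**Shape 1** — `<path>` regular polygon, stroke `#000000` → engrave (S276, F4109). Machine vertices: (281.947,60.725) → (265.408,40.565) → (256.218,64.968) → (281.947,60.725). Closed: final G1 returns to the first vertex.

**Shape 2** — `<path>` line segment, stroke `#000000` → engrave (S276, F4109). Machine vertices: (314.342,12.569) → (158.411,55.480). Open path.

**Shape 3** — `<polygon>` regular polygon, stroke `#000000` → engrave (S276, F4109). Machine vertices: (121.849,50.864) → (137.445,70.308) → (160.756,61.484) → (159.568,36.586) → (135.522,30.023) → (121.849,50.864). Closed: final G1 returns to the first vertex.

**Shape 4** — `<path>` quadratic bezier, stroke `#000000` → engrave (S276, F4109). Control points (SVG): P0=(255.736,22.871), P1=(298.793,18.028), P2=(285.315,36.030); sampled at t=k/5. Machine vertices: (255.736,59.796) → (270.697,60.819) → (281.136,60.015) → (287.052,57.383) → (288.445,52.924) → (285.315,46.637). Open path.

**Shape 5** — `<polyline>` open polyline, stroke `#000000` → engrave (S276, F4109). Machine vertices: (150.111,34.719) → (156.091,48.489) → (54.101,53.556). Open path.

**Shape 6** — `<path>` regular polygon, stroke `#000000` → engrave (S276, F4109). Machine vertices: (122.935,10.096) → (111.948,15.761) → (109.527,27.883) → (117.494,37.334) → (129.851,36.997) → (137.292,27.126) → (134.214,15.154) → (122.935,10.096). Closed: final G1 returns to the first vertex.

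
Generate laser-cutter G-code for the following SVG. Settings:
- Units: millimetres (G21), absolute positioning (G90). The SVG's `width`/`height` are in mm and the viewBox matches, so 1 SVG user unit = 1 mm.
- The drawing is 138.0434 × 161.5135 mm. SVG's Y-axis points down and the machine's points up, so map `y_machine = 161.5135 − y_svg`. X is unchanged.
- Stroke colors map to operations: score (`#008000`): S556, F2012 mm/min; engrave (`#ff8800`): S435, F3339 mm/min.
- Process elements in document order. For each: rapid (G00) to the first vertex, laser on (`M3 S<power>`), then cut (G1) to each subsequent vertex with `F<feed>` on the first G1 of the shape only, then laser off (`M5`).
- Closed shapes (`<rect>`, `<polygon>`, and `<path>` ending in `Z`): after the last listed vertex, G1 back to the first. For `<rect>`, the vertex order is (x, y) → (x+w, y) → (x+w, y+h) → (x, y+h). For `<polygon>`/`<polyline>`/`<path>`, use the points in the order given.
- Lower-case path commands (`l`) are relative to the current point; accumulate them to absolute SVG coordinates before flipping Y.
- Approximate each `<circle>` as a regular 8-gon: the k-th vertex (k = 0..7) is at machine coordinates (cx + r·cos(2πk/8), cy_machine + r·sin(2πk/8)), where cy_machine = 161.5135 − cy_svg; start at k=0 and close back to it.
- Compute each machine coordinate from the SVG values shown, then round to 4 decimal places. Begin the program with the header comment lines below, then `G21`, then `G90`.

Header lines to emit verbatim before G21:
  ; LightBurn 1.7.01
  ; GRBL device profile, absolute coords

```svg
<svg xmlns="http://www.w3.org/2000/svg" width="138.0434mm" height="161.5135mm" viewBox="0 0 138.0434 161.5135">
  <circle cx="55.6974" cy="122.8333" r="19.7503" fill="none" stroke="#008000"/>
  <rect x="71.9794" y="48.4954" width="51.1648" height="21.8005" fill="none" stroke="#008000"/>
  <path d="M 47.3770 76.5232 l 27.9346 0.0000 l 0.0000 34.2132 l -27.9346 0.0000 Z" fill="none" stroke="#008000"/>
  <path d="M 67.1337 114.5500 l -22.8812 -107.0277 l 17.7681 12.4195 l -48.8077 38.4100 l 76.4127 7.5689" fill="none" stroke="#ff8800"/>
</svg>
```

; LightBurn 1.7.01
; GRBL device profile, absolute coords
G21
G90
G00 X75.4477 Y38.6802
M3 S556
G1 X69.6630 Y52.6458 F2012
G1 X55.6974 Y58.4305
G1 X41.7318 Y52.6458
G1 X35.9471 Y38.6802
G1 X41.7318 Y24.7146
G1 X55.6974 Y18.9299
G1 X69.6630 Y24.7146
G1 X75.4477 Y38.6802
M5
G00 X71.9794 Y113.0181
M3 S556
G1 X123.1442 Y113.0181 F2012
G1 X123.1442 Y91.2176
G1 X71.9794 Y91.2176
G1 X71.9794 Y113.0181
M5
G00 X47.3770 Y84.9903
M3 S556
G1 X75.3116 Y84.9903 F2012
G1 X75.3116 Y50.7771
G1 X47.3770 Y50.7771
G1 X47.3770 Y84.9903
M5
G00 X67.1337 Y46.9635
M3 S435
G1 X44.2525 Y153.9912 F3339
G1 X62.0206 Y141.5717
G1 X13.2129 Y103.1617
G1 X89.6256 Y95.5928
M5

viewBox `0 0 138.0434 161.5135` with mm width/height → 1 unit = 1 mm. Flip: y_m = 161.5135 − y_svg.

**Shape 1** — `<circle>` circle, stroke `#008000` → score (S556, F2012). Machine vertices: (75.4477,38.6802) → (69.6630,52.6458) → (55.6974,58.4305) → (41.7318,52.6458) → (35.9471,38.6802) → (41.7318,24.7146) → (55.6974,18.9299) → (69.6630,24.7146) → (75.4477,38.6802). Closed: final G1 returns to the first vertex.

**Shape 2** — `<rect>` rectangle, stroke `#008000` → score (S556, F2012). Machine vertices: (71.9794,113.0181) → (123.1442,113.0181) → (123.1442,91.2176) → (71.9794,91.2176) → (71.9794,113.0181). Closed: final G1 returns to the first vertex.

**Shape 3** — `<path>` rectangle, stroke `#008000` → score (S556, F2012). Machine vertices: (47.3770,84.9903) → (75.3116,84.9903) → (75.3116,50.7771) → (47.3770,50.7771) → (47.3770,84.9903). Closed: final G1 returns to the first vertex.

**Shape 4** — `<path>` open polyline, stroke `#ff8800` → engrave (S435, F3339). Machine vertices: (67.1337,46.9635) → (44.2525,153.9912) → (62.0206,141.5717) → (13.2129,103.1617) → (89.6256,95.5928). Open path.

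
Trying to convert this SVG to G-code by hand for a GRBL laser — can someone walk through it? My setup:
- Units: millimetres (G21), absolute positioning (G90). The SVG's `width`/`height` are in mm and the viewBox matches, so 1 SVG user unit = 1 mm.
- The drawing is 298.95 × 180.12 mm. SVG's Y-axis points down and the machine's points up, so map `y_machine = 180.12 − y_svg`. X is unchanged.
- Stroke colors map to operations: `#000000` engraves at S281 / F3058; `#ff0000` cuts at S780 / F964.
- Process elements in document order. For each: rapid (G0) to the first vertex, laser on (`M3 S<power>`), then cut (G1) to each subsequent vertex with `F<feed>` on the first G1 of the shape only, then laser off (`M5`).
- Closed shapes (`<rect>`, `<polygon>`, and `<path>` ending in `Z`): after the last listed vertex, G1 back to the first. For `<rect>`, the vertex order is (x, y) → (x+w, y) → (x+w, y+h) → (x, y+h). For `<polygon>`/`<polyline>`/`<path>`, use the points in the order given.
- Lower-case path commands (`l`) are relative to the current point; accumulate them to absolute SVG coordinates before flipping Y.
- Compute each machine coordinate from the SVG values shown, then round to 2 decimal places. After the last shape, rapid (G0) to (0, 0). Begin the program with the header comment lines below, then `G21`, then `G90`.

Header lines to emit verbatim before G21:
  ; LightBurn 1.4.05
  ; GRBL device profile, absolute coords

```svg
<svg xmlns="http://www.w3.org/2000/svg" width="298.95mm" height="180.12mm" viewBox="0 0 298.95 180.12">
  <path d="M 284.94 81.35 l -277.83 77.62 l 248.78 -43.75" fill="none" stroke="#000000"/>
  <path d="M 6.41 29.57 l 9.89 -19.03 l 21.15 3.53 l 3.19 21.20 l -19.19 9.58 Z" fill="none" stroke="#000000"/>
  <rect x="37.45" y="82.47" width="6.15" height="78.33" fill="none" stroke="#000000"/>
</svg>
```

; LightBurn 1.4.05
; GRBL device profile, absolute coords
G21
G90
G0 X284.94 Y98.77
M3 S281
G1 X7.11 Y21.15 F3058
G1 X255.89 Y64.90
M5
G0 X6.41 Y150.55
M3 S281
G1 X16.30 Y169.58 F3058
G1 X37.45 Y166.05
G1 X40.64 Y144.85
G1 X21.45 Y135.27
G1 X6.41 Y150.55
M5
G0 X37.45 Y97.65
M3 S281
G1 X43.60 Y97.65 F3058
G1 X43.60 Y19.32
G1 X37.45 Y19.32
G1 X37.45 Y97.65
M5
G0 X0.00 Y0.00

1 u = 1 mm; y_m = 180.12 − y.

[1] `<path>` open polyline, #000000→engrave S281 F3058: (284.94,98.77) → (7.11,21.15) → (255.89,64.90)

[2] `<path>` regular polygon, #000000→engrave S281 F3058: (6.41,150.55) → (16.30,169.58) → (37.45,166.05) → (40.64,144.85) → (21.45,135.27) → (6.41,150.55) (closed)

[3] `<rect>` rectangle, #000000→engrave S281 F3058: (37.45,97.65) → (43.60,97.65) → (43.60,19.32) → (37.45,19.32) → (37.45,97.65) (closed)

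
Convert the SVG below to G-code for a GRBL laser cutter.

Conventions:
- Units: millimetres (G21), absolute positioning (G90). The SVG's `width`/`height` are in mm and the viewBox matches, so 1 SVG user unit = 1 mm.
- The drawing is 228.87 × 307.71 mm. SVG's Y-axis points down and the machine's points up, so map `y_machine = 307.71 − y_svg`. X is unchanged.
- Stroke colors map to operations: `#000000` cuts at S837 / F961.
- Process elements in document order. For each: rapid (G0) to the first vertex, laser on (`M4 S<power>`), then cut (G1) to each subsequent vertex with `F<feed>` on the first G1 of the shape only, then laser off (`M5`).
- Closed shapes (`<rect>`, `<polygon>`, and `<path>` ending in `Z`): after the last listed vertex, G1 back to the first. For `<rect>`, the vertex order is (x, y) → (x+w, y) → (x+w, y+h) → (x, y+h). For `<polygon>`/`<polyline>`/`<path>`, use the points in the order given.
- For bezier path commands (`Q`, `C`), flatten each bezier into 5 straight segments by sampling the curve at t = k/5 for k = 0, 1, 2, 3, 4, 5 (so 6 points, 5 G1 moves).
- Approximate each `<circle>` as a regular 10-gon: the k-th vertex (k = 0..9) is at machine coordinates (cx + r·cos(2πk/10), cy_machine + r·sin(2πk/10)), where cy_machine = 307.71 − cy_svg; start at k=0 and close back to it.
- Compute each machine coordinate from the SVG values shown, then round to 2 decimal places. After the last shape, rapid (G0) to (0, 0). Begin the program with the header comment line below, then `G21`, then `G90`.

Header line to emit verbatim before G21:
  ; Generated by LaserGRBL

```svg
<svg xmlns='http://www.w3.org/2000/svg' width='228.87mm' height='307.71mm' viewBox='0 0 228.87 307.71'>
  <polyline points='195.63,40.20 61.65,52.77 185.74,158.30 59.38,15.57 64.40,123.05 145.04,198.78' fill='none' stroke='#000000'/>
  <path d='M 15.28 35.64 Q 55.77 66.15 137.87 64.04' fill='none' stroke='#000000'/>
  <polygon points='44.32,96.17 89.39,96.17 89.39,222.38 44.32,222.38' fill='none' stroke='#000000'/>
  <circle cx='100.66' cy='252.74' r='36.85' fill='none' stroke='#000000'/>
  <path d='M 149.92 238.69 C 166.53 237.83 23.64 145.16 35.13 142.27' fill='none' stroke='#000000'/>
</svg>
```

1 u = 1 mm; y_m = 307.71 − y.

[1] `<polyline>` open polyline, #000000→cut S837 F961: (195.63,267.51) → (61.65,254.94) → (185.74,149.41) → (59.38,292.14) → (64.40,184.66) → (145.04,108.93)

[2] `<path>` quadratic bezier, #000000→cut S837 F961: (15.28,272.07) → (33.14,261.17) → (54.33,252.88) → (78.85,247.20) → (106.69,244.13) → (137.87,243.67)

[3] `<polygon>` rectangle, #000000→cut S837 F961: (44.32,211.54) → (89.39,211.54) → (89.39,85.33) → (44.32,85.33) → (44.32,211.54) (closed)

[4] `<circle>` circle, #000000→cut S837 F961: (137.51,54.97) → (130.47,76.63) → (112.05,90.02) → (89.27,90.02) → (70.85,76.63) → (63.81,54.97) → (70.85,33.31) → (89.27,19.92) → (112.05,19.92) → (130.47,33.31) → (137.51,54.97) (closed)

[5] `<path>` cubic bezier, #000000→cut S837 F961: (149.92,69.02) → (143.26,79.10) → (113.38,102.50) → (75.36,130.50) → (44.25,154.39) → (35.13,165.44)

; Generated by LaserGRBL
G21
G90
G0 X195.63 Y267.51
M4 S837
G1 X61.65 Y254.94 F961
G1 X185.74 Y149.41
G1 X59.38 Y292.14
G1 X64.40 Y184.66
G1 X145.04 Y108.93
M5
G0 X15.28 Y272.07
M4 S837
G1 X33.14 Y261.17 F961
G1 X54.33 Y252.88
G1 X78.85 Y247.20
G1 X106.69 Y244.13
G1 X137.87 Y243.67
M5
G0 X44.32 Y211.54
M4 S837
G1 X89.39 Y211.54 F961
G1 X89.39 Y85.33
G1 X44.32 Y85.33
G1 X44.32 Y211.54
M5
G0 X137.51 Y54.97
M4 S837
G1 X130.47 Y76.63 F961
G1 X112.05 Y90.02
G1 X89.27 Y90.02
G1 X70.85 Y76.63
G1 X63.81 Y54.97
G1 X70.85 Y33.31
G1 X89.27 Y19.92
G1 X112.05 Y19.92
G1 X130.47 Y33.31
G1 X137.51 Y54.97
M5
G0 X149.92 Y69.02
M4 S837
G1 X143.26 Y79.10 F961
G1 X113.38 Y102.50
G1 X75.36 Y130.50
G1 X44.25 Y154.39
G1 X35.13 Y165.44
M5
G0 X0.00 Y0.00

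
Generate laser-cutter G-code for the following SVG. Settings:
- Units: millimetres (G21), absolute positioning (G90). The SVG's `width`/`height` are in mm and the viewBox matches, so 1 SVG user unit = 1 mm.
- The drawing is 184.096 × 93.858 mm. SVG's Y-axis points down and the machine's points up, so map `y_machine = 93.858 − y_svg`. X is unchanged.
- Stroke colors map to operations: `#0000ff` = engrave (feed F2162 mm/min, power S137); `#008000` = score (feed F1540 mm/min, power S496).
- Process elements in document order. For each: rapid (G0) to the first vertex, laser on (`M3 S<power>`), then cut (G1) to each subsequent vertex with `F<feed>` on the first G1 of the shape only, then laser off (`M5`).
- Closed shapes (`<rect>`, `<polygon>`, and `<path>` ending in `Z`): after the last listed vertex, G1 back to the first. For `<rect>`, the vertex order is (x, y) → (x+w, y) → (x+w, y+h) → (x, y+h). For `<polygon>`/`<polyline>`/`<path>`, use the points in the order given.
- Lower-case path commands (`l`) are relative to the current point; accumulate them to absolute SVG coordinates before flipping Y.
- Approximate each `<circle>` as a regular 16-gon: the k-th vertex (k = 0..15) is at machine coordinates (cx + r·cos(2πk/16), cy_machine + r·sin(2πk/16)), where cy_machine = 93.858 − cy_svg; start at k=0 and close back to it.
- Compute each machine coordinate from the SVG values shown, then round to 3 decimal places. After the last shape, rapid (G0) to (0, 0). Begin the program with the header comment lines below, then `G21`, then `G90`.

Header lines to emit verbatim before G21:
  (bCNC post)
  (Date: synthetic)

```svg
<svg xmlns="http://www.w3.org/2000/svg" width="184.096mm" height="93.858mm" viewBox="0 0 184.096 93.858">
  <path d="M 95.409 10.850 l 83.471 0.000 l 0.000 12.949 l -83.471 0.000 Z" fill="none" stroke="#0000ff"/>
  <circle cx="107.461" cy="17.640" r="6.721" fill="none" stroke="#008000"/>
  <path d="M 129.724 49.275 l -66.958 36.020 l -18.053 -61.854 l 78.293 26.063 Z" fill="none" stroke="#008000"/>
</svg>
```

1 u = 1 mm; y_m = 93.858 − y.

[1] `<path>` rectangle, #0000ff→engrave S137 F2162: (95.409,83.008) → (178.880,83.008) → (178.880,70.059) → (95.409,70.059) → (95.409,83.008) (closed)

[2] `<circle>` circle, #008000→score S496 F1540: (114.182,76.218) → (113.670,78.790) → (112.213,80.970) → (110.033,82.427) → (107.461,82.939) → (104.889,82.427) → (102.709,80.970) → (101.252,78.790) → (100.740,76.218) → (101.252,73.646) → (102.709,71.466) → (104.889,70.009) → (107.461,69.497) → (110.033,70.009) → (112.213,71.466) → (113.670,73.646) → (114.182,76.218) (closed)

[3] `<path>` closed polygon, #008000→score S496 F1540: (129.724,44.583) → (62.766,8.563) → (44.713,70.417) → (123.006,44.354) → (129.724,44.583) (closed)

(bCNC post)
(Date: synthetic)
G21
G90
G0 X95.409 Y83.008
M3 S137
G1 X178.880 Y83.008 F2162
G1 X178.880 Y70.059
G1 X95.409 Y70.059
G1 X95.409 Y83.008
M5
G0 X114.182 Y76.218
M3 S496
G1 X113.670 Y78.790 F1540
G1 X112.213 Y80.970
G1 X110.033 Y82.427
G1 X107.461 Y82.939
G1 X104.889 Y82.427
G1 X102.709 Y80.970
G1 X101.252 Y78.790
G1 X100.740 Y76.218
G1 X101.252 Y73.646
G1 X102.709 Y71.466
G1 X104.889 Y70.009
G1 X107.461 Y69.497
G1 X110.033 Y70.009
G1 X112.213 Y71.466
G1 X113.670 Y73.646
G1 X114.182 Y76.218
M5
G0 X129.724 Y44.583
M3 S496
G1 X62.766 Y8.563 F1540
G1 X44.713 Y70.417
G1 X123.006 Y44.354
G1 X129.724 Y44.583
M5
G0 X0.000 Y0.000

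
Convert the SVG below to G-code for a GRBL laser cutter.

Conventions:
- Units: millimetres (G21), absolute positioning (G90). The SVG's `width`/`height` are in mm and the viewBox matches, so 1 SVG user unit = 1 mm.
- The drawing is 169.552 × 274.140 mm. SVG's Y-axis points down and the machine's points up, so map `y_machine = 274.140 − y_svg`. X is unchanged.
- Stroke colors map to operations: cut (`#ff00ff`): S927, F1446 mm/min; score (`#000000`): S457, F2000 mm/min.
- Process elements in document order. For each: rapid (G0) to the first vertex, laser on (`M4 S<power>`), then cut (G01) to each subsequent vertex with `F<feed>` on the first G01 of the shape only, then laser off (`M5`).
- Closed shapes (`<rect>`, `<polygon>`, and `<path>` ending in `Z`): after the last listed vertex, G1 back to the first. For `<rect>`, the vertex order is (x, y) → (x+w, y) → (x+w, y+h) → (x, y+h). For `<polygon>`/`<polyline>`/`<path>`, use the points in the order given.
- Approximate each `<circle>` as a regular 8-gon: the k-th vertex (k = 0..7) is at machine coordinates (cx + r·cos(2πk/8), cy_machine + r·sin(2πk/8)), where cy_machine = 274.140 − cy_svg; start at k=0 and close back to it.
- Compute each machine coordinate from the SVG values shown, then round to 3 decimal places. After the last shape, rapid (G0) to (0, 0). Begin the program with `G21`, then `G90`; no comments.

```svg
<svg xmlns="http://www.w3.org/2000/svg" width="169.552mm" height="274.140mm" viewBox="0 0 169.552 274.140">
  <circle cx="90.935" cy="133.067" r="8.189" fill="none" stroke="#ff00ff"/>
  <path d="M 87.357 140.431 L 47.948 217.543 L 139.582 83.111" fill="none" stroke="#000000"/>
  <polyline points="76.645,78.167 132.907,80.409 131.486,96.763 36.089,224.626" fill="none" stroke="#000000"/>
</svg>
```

viewBox `0 0 169.552 274.140` with mm width/height → 1 unit = 1 mm. Flip: y_m = 274.140 − y_svg.

**Shape 1** — `<circle>` circle, stroke `#ff00ff` → cut (S927, F1446). Machine vertices: (99.124,141.073) → (96.725,146.863) → (90.935,149.262) → (85.145,146.863) → (82.746,141.073) → (85.145,135.283) → (90.935,132.884) → (96.725,135.283) → (99.124,141.073). Closed: final G1 returns to the first vertex.

**Shape 2** — `<path>` open polyline, stroke `#000000` → score (S457, F2000). Machine vertices: (87.357,133.709) → (47.948,56.597) → (139.582,191.029). Open path.

**Shape 3** — `<polyline>` open polyline, stroke `#000000` → score (S457, F2000). Machine vertices: (76.645,195.973) → (132.907,193.731) → (131.486,177.377) → (36.089,49.514). Open path.

G21
G90
G0 X99.124 Y141.073
M4 S927
G01 X96.725 Y146.863 F1446
G01 X90.935 Y149.262
G01 X85.145 Y146.863
G01 X82.746 Y141.073
G01 X85.145 Y135.283
G01 X90.935 Y132.884
G01 X96.725 Y135.283
G01 X99.124 Y141.073
M5
G0 X87.357 Y133.709
M4 S457
G01 X47.948 Y56.597 F2000
G01 X139.582 Y191.029
M5
G0 X76.645 Y195.973
M4 S457
G01 X132.907 Y193.731 F2000
G01 X131.486 Y177.377
G01 X36.089 Y49.514
M5
G0 X0.000 Y0.000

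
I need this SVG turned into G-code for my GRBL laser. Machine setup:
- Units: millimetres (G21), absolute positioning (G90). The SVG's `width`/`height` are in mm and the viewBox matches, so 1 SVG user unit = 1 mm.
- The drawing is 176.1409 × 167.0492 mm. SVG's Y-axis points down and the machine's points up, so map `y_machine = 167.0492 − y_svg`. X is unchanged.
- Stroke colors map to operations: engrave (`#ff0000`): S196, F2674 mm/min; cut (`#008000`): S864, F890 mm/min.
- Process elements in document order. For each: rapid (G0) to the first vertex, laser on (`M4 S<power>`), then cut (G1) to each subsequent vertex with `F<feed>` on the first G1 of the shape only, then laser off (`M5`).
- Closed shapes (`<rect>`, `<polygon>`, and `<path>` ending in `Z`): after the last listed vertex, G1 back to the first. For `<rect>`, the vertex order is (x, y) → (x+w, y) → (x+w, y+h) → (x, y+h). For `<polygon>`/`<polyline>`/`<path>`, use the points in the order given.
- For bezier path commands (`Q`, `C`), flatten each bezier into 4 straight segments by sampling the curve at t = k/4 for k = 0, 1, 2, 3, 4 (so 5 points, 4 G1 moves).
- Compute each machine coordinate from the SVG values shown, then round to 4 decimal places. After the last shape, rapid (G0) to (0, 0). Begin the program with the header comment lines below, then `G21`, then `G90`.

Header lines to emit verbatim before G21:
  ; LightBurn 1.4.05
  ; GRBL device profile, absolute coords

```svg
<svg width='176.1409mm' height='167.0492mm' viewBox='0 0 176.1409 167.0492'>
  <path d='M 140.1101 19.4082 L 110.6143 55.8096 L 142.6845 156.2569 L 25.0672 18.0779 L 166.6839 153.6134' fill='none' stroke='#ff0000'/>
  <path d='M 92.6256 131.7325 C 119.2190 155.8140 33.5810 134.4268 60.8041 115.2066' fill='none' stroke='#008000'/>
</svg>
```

; LightBurn 1.4.05
; GRBL device profile, absolute coords
G21
G90
G0 X140.1101 Y147.6410
M4 S196
G1 X110.6143 Y111.2396 F2674
G1 X142.6845 Y10.7923
G1 X25.0672 Y148.9713
G1 X166.6839 Y13.4358
M5
G0 X92.6256 Y35.3167
M4 S864
G1 X95.0443 Y25.0366 F890
G1 X76.4787 Y27.3415
G1 X58.0312 Y37.7654
G1 X60.8041 Y51.8426
M5
G0 X0.0000 Y0.0000

Since the viewBox matches the mm dimensions, user units are millimetres directly. The only transform is the Y-flip y_m = 167.0492 − y_svg.

Shape 1 is a open polyline drawn with `<path>`. Its stroke #ff0000 means engrave at S196, F2674. After flipping Y the toolpath is (140.1101,147.6410) → (110.6143,111.2396) → (142.6845,10.7923) → (25.0672,148.9713) → (166.6839,13.4358).

Shape 2 is a cubic bezier drawn with `<path>`. Its stroke #008000 means cut at S864, F890. After flipping Y the toolpath is (92.6256,35.3167) → (95.0443,25.0366) → (76.4787,27.3415) → (58.0312,37.7654) → (60.8041,51.8426).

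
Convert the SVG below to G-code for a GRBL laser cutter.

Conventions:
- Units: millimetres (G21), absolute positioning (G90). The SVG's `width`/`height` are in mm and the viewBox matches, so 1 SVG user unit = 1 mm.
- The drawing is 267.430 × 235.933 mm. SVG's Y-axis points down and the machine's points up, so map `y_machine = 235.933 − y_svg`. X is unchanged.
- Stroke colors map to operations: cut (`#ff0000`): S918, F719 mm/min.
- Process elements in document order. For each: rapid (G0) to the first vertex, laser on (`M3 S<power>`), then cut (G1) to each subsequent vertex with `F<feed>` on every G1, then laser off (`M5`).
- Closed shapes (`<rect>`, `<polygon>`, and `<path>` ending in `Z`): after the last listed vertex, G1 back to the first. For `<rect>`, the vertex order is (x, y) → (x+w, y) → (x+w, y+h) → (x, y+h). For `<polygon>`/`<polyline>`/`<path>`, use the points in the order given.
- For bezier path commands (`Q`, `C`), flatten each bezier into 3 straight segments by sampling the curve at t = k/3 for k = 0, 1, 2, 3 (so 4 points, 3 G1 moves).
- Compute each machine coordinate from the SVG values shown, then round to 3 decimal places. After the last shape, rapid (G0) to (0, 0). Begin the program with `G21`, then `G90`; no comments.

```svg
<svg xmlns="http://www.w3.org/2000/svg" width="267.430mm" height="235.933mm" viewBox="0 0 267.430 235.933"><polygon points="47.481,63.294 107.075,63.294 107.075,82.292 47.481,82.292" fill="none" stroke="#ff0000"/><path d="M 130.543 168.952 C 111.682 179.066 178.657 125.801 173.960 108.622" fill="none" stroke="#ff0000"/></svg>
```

1 u = 1 mm; y_m = 235.933 − y.

[1] `<polygon>` rectangle, #ff0000→cut S918 F719: (47.481,172.639) → (107.075,172.639) → (107.075,153.641) → (47.481,153.641) → (47.481,172.639) (closed)

[2] `<path>` cubic bezier, #ff0000→cut S918 F719: (130.543,66.981) → (134.460,74.309) → (160.600,101.787) → (173.960,127.311)

G21
G90
G0 X47.481 Y172.639
M3 S918
G1 X107.075 Y172.639 F719
G1 X107.075 Y153.641 F719
G1 X47.481 Y153.641 F719
G1 X47.481 Y172.639 F719
M5
G0 X130.543 Y66.981
M3 S918
G1 X134.460 Y74.309 F719
G1 X160.600 Y101.787 F719
G1 X173.960 Y127.311 F719
M5
G0 X0.000 Y0.000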